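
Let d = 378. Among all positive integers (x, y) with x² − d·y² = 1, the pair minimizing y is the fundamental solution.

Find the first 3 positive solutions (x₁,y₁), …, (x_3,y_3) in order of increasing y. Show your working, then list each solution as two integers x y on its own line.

√378 = [19; 2,3,1,4,1,3,2,38, …], period ℓ=8 (even) → k=7
i=0: a=19 ⇒ p=19, q=1
i=1: a=2 ⇒ p=39, q=2
…
i=5: a=1 ⇒ p=1011, q=52
i=6: a=3 ⇒ p=3869, q=199
i=7: a=2 ⇒ p=8749, q=450
fundamental: x₁=8749, y₁=450  (since 76545001 − 378·202500 = 1)
n=2: (8749,450)∘(8749,450) = (8749·8749+378·450·450, 8749·450+450·8749) = (153090001,7874100)
n=3: (153090001,7874100)∘(8749,450) = (8749·153090001+378·450·7874100, 8749·7874100+450·153090001) = (2678768828749,137781001350)

8749 450
153090001 7874100
2678768828749 137781001350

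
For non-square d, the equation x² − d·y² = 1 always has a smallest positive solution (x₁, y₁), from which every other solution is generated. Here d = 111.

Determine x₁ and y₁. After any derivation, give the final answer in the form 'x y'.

295 28

√111 = [10; 1,1,6,1,1,20, …], period ℓ=6 (even) → k=5
a_0=10:  p_0=10·1+0=10,  q_0=10·0+1=1
…
a_2=1:  p_2=1·11+10=21,  q_2=1·1+1=2
a_3=6:  p_3=6·21+11=137,  q_3=6·2+1=13
a_4=1:  p_4=1·137+21=158,  q_4=1·13+2=15
a_5=1:  p_5=1·158+137=295,  q_5=1·15+13=28
→ (295, 28).  Check: 295²=87025, 111·28²=87024, difference 1.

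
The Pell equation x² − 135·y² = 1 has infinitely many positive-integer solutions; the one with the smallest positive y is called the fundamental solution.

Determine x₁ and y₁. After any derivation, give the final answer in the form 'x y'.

244 21

√135 → a₀=11, period (1,1,1,1,1,1,1,22); ℓ=8 even so k=7
a_0=11:  p_0=11·1+0=11,  q_0=11·0+1=1
…
a_2=1:  p_2=1·12+11=23,  q_2=1·1+1=2
a_3=1:  p_3=1·23+12=35,  q_3=1·2+1=3
a_4=1:  p_4=1·35+23=58,  q_4=1·3+2=5
…
a_6=1:  p_6=1·93+58=151,  q_6=1·8+5=13
a_7=1:  p_7=1·151+93=244,  q_7=1·13+8=21
→ (244, 21).  Check: 244²=59536, 135·21²=59535, difference 1.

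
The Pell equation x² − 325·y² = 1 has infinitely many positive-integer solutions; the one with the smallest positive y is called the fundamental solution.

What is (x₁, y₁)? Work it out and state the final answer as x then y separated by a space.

[18; 36] for √325; ℓ=1 ⇒ convergent index 1
a_0=18:  p_0=18·1+0=18,  q_0=18·0+1=1
a_1=36:  p_1=36·18+1=649,  q_1=36·1+0=36
→ (649, 36).  Check: 649²=421201, 325·36²=421200, difference 1.

649 36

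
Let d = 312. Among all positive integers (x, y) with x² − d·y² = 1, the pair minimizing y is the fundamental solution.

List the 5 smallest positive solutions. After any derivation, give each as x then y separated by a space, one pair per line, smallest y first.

√312 = [17; 1,1,1,34, …], period ℓ=4 (even) → k=3
a_0=17:  p_0=17·1+0=17,  q_0=17·0+1=1
…
a_2=1:  p_2=1·18+17=35,  q_2=1·1+1=2
a_3=1:  p_3=1·35+18=53,  q_3=1·2+1=3
(x₁, y₁) = (53, 3);  53² − 312·3² = 1 ✓
k=2:  x_2 = 53·53+312·3·3 = 5617,  y_2 = 53·3+3·53 = 318
k=3:  x_3 = 53·5617+312·3·318 = 595349,  y_3 = 53·318+3·5617 = 33705
k=4:  x_4 = 53·595349+312·3·33705 = 63101377,  y_4 = 53·33705+3·595349 = 3572412
k=5:  x_5 = 53·63101377+312·3·3572412 = 6688150613,  y_5 = 53·3572412+3·63101377 = 378641967

53 3
5617 318
595349 33705
63101377 3572412
6688150613 378641967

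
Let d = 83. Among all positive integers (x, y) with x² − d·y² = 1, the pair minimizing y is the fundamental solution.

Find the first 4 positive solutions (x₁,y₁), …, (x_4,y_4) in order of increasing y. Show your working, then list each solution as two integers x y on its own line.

82 9
13447 1476
2205226 242055
361643617 39695544

[9; 9,18] for √83; ℓ=2 ⇒ convergent index 1
k=0  a_k=9  p_k/q_k = 9/1
k=1  a_k=9  p_k/q_k = 82/9
(x₁, y₁) = (82, 9);  82² − 83·9² = 1 ✓
k=2:  x_2 = 82·82+83·9·9 = 13447,  y_2 = 82·9+9·82 = 1476
k=3:  x_3 = 82·13447+83·9·1476 = 2205226,  y_3 = 82·1476+9·13447 = 242055
k=4:  x_4 = 82·2205226+83·9·242055 = 361643617,  y_4 = 82·242055+9·2205226 = 39695544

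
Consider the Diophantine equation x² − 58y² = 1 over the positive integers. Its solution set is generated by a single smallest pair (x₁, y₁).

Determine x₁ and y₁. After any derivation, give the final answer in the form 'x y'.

d=58: √d = [7; 1,1,1,1,1,1,14] (ℓ=7, odd), read p_13/q_13
a_0=7:  p_0=7·1+0=7,  q_0=7·0+1=1
a_1=1:  p_1=1·7+1=8,  q_1=1·1+0=1
a_2=1:  p_2=1·8+7=15,  q_2=1·1+1=2
a_3=1:  p_3=1·15+8=23,  q_3=1·2+1=3
…
a_6=1:  p_6=1·61+38=99,  q_6=1·8+5=13
…
a_12=1:  p_12=1·7532+4539=12071,  q_12=1·989+596=1585
a_13=1:  p_13=1·12071+7532=19603,  q_13=1·1585+989=2574
fundamental: x₁=19603, y₁=2574  (since 384277609 − 58·6625476 = 1)

19603 2574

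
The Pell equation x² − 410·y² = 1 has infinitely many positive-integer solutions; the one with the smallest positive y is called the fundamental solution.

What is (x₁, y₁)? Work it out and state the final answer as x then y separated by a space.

√410 = [20; 4,40, …], period ℓ=2 (even) → k=1
step 0: (20, 1)  from 20·(1,0) + (0,1)
step 1: (81, 4)  from 4·(20,1) + (1,0)
→ (81, 4).  Check: 81²=6561, 410·4²=6560, difference 1.

81 4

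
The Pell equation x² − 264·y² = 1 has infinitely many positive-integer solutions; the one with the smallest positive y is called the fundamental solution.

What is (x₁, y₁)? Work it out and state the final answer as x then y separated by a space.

65 4

d=264: √d = [16; 4,32] (ℓ=2, even), read p_1/q_1
i=0: a=16 ⇒ p=16, q=1
i=1: a=4 ⇒ p=65, q=4
(x₁, y₁) = (65, 4);  65² − 264·4² = 1 ✓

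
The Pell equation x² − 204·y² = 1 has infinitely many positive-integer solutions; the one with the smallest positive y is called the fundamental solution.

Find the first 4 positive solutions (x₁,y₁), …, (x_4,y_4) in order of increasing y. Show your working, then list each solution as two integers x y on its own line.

[14; 3,1,1,6,1,1,3,28] for √204; ℓ=8 ⇒ convergent index 7
i=0: a=14 ⇒ p=14, q=1
i=1: a=3 ⇒ p=43, q=3
i=2: a=1 ⇒ p=57, q=4
i=3: a=1 ⇒ p=100, q=7
i=4: a=6 ⇒ p=657, q=46
i=5: a=1 ⇒ p=757, q=53
i=6: a=1 ⇒ p=1414, q=99
i=7: a=3 ⇒ p=4999, q=350
(x₁, y₁) = (4999, 350);  4999² − 204·350² = 1 ✓
(4999+350√204)^2 = 49980001 + 3499300√204
(4999+350√204)^3 = 499700044999 + 34986001050√204
(4999+350√204)^4 = 4996000999920001 + 349790034998600√204

4999 350
49980001 3499300
499700044999 34986001050
4996000999920001 349790034998600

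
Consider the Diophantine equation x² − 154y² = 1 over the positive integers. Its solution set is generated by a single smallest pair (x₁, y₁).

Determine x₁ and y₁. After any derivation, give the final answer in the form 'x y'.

√154 → a₀=12, period (2,2,3,1,2,1,3,2,2,24); ℓ=10 even so k=9
a_0=12:  p_0=12·1+0=12,  q_0=12·0+1=1
a_1=2:  p_1=2·12+1=25,  q_1=2·1+0=2
…
a_3=3:  p_3=3·62+25=211,  q_3=3·5+2=17
a_4=1:  p_4=1·211+62=273,  q_4=1·17+5=22
a_5=2:  p_5=2·273+211=757,  q_5=2·22+17=61
…
a_8=2:  p_8=2·3847+1030=8724,  q_8=2·310+83=703
a_9=2:  p_9=2·8724+3847=21295,  q_9=2·703+310=1716
(x₁, y₁) = (21295, 1716);  21295² − 154·1716² = 1 ✓

21295 1716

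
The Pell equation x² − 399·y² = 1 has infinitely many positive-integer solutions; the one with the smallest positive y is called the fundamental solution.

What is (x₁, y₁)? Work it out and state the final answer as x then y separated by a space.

20 1

√399 = [19; 1,38, …], period ℓ=2 (even) → k=1
step 0: (19, 1)  from 19·(1,0) + (0,1)
step 1: (20, 1)  from 1·(19,1) + (1,0)
fundamental: x₁=20, y₁=1  (since 400 − 399·1 = 1)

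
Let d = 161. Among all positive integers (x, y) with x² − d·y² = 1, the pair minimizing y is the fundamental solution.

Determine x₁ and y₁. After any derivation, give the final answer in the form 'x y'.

11775 928

√161 = [12; 1,2,4,1,2,1,4,2,1,24, …], period ℓ=10 (even) → k=9
k=0  a_k=12  p_k/q_k = 12/1
…
k=4  a_k=1  p_k/q_k = 203/16
…
k=6  a_k=1  p_k/q_k = 774/61
k=7  a_k=4  p_k/q_k = 3667/289
k=8  a_k=2  p_k/q_k = 8108/639
k=9  a_k=1  p_k/q_k = 11775/928
(x₁, y₁) = (11775, 928);  11775² − 161·928² = 1 ✓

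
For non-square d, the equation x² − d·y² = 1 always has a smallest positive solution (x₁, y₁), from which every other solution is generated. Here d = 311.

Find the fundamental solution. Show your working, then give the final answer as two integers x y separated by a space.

16883880 957397

√311 = [17; 1,1,1,2,1,…,1,1,34, …], period ℓ=16 (even) → k=15
i=0: a=17 ⇒ p=17, q=1
i=1: a=1 ⇒ p=18, q=1
…
i=3: a=1 ⇒ p=53, q=3
i=4: a=2 ⇒ p=141, q=8
i=5: a=1 ⇒ p=194, q=11
i=6: a=6 ⇒ p=1305, q=74
…
i=8: a=17 ⇒ p=71158, q=4035
…
i=10: a=6 ⇒ p=1376656, q=78063
i=11: a=1 ⇒ p=1594239, q=90401
i=12: a=2 ⇒ p=4565134, q=258865
i=13: a=1 ⇒ p=6159373, q=349266
i=14: a=1 ⇒ p=10724507, q=608131
i=15: a=1 ⇒ p=16883880, q=957397
→ (16883880, 957397).  Check: 16883880²=285065403854400, 311·957397²=285065403854399, difference 1.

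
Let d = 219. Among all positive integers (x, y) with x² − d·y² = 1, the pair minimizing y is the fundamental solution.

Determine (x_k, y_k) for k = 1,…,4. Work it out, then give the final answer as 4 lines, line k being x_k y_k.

74 5
10951 740
1620674 109515
239848801 16207480

d=219: √d = [14; 1,3,1,28] (ℓ=4, even), read p_3/q_3
a_0=14:  p_0=14·1+0=14,  q_0=14·0+1=1
a_1=1:  p_1=1·14+1=15,  q_1=1·1+0=1
a_2=3:  p_2=3·15+14=59,  q_2=3·1+1=4
a_3=1:  p_3=1·59+15=74,  q_3=1·4+1=5
fundamental: x₁=74, y₁=5  (since 5476 − 219·25 = 1)
n=2: (74,5)∘(74,5) = (74·74+219·5·5, 74·5+5·74) = (10951,740)
n=3: (10951,740)∘(74,5) = (74·10951+219·5·740, 74·740+5·10951) = (1620674,109515)
n=4: (1620674,109515)∘(74,5) = (74·1620674+219·5·109515, 74·109515+5·1620674) = (239848801,16207480)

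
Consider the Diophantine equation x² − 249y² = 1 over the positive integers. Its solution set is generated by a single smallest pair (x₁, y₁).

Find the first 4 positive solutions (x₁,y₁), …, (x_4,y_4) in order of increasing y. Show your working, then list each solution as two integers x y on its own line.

d=249: √d = [15; 1,3,1,1,5,…,3,1,30] (ℓ=16, even), read p_15/q_15
i=0: a=15 ⇒ p=15, q=1
…
i=5: a=5 ⇒ p=789, q=50
…
i=9: a=3 ⇒ p=113835, q=7214
…
i=12: a=1 ⇒ p=1017351, q=64472
…
i=14: a=3 ⇒ p=6669699, q=422675
i=15: a=1 ⇒ p=8553815, q=542076
(x₁, y₁) = (8553815, 542076);  8553815² − 249·542076² = 1 ✓
n=2: (8553815,542076)∘(8553815,542076) = (8553815·8553815+249·542076·542076, 8553815·542076+542076·8553815) = (146335502108449,9273635639880)
n=3: (146335502108449,9273635639880)∘(8553815,542076) = (8553815·146335502108449+249·542076·9273635639880, 8553815·9273635639880+542076·146335502108449) = (2503453625935556812055,158649927281879742324)
n=4: (2503453625935556812055,158649927281879742324)∘(8553815,542076) = (8553815·2503453625935556812055+249·542076·158649927281879742324, 8553815·158649927281879742324+542076·2503453625935556812055) = (42828158354663763449114371201,2714124255465295062538692240)

8553815 542076
146335502108449 9273635639880
2503453625935556812055 158649927281879742324
42828158354663763449114371201 2714124255465295062538692240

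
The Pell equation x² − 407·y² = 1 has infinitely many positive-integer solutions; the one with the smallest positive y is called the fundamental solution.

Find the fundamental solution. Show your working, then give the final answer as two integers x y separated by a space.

√407 → a₀=20, period (5,1,2,1,5,40); ℓ=6 even so k=5
k=0  a_k=20  p_k/q_k = 20/1
k=1  a_k=5  p_k/q_k = 101/5
k=2  a_k=1  p_k/q_k = 121/6
k=3  a_k=2  p_k/q_k = 343/17
k=4  a_k=1  p_k/q_k = 464/23
k=5  a_k=5  p_k/q_k = 2663/132
→ (2663, 132).  Check: 2663²=7091569, 407·132²=7091568, difference 1.

2663 132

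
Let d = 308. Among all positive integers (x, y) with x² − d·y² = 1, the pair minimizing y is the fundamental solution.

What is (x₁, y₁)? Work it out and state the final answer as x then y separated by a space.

√308 = [17; 1,1,4,1,1,34, …], period ℓ=6 (even) → k=5
a_0=17:  p_0=17·1+0=17,  q_0=17·0+1=1
…
a_2=1:  p_2=1·18+17=35,  q_2=1·1+1=2
a_3=4:  p_3=4·35+18=158,  q_3=4·2+1=9
a_4=1:  p_4=1·158+35=193,  q_4=1·9+2=11
a_5=1:  p_5=1·193+158=351,  q_5=1·11+9=20
(x₁, y₁) = (351, 20);  351² − 308·20² = 1 ✓

351 20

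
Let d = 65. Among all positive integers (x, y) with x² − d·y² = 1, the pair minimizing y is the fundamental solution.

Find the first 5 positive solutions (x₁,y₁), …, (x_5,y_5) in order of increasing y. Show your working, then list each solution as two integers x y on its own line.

√65 → a₀=8, period (16); ℓ=1 odd so k=1
i=0: a=8 ⇒ p=8, q=1
i=1: a=16 ⇒ p=129, q=16
→ (129, 16).  Check: 129²=16641, 65·16²=16640, difference 1.
k=2:  x_2 = 129·129+65·16·16 = 33281,  y_2 = 129·16+16·129 = 4128
k=3:  x_3 = 129·33281+65·16·4128 = 8586369,  y_3 = 129·4128+16·33281 = 1065008
k=4:  x_4 = 129·8586369+65·16·1065008 = 2215249921,  y_4 = 129·1065008+16·8586369 = 274767936
k=5:  x_5 = 129·2215249921+65·16·274767936 = 571525893249,  y_5 = 129·274767936+16·2215249921 = 70889062480

129 16
33281 4128
8586369 1065008
2215249921 274767936
571525893249 70889062480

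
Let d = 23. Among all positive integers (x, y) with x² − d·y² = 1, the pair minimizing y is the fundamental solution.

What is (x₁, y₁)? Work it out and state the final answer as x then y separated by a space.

24 5

√23 = [4; 1,3,1,8, …], period ℓ=4 (even) → k=3
i=0: a=4 ⇒ p=4, q=1
…
i=2: a=3 ⇒ p=19, q=4
i=3: a=1 ⇒ p=24, q=5
(x₁, y₁) = (24, 5);  24² − 23·5² = 1 ✓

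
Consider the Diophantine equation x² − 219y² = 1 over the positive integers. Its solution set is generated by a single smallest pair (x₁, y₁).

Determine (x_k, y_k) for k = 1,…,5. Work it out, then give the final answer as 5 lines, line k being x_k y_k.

74 5
10951 740
1620674 109515
239848801 16207480
35496001874 2398597525

[14; 1,3,1,28] for √219; ℓ=4 ⇒ convergent index 3
a_0=14:  p_0=14·1+0=14,  q_0=14·0+1=1
…
a_2=3:  p_2=3·15+14=59,  q_2=3·1+1=4
a_3=1:  p_3=1·59+15=74,  q_3=1·4+1=5
(x₁, y₁) = (74, 5);  74² − 219·5² = 1 ✓
n=2: (74,5)∘(74,5) = (74·74+219·5·5, 74·5+5·74) = (10951,740)
n=3: (10951,740)∘(74,5) = (74·10951+219·5·740, 74·740+5·10951) = (1620674,109515)
n=4: (1620674,109515)∘(74,5) = (74·1620674+219·5·109515, 74·109515+5·1620674) = (239848801,16207480)
n=5: (239848801,16207480)∘(74,5) = (74·239848801+219·5·16207480, 74·16207480+5·239848801) = (35496001874,2398597525)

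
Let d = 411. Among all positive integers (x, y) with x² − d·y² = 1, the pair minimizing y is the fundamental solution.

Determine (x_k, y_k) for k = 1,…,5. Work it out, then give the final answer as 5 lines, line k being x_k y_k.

[20; 3,1,1,1,19,1,1,1,3,40] for √411; ℓ=10 ⇒ convergent index 9
a_0=20:  p_0=20·1+0=20,  q_0=20·0+1=1
a_1=3:  p_1=3·20+1=61,  q_1=3·1+0=3
…
a_3=1:  p_3=1·81+61=142,  q_3=1·4+3=7
a_4=1:  p_4=1·142+81=223,  q_4=1·7+4=11
…
a_7=1:  p_7=1·4602+4379=8981,  q_7=1·227+216=443
a_8=1:  p_8=1·8981+4602=13583,  q_8=1·443+227=670
a_9=3:  p_9=3·13583+8981=49730,  q_9=3·670+443=2453
→ (49730, 2453).  Check: 49730²=2473072900, 411·2453²=2473072899, difference 1.
k=2:  x_2 = 49730·49730+411·2453·2453 = 4946145799,  y_2 = 49730·2453+2453·49730 = 243975380
k=3:  x_3 = 49730·4946145799+411·2453·243975380 = 491943661118810,  y_3 = 49730·243975380+2453·4946145799 = 24265791292347
k=4:  x_4 = 49730·491943661118810+411·2453·24265791292347 = 48928716529930696801,  y_4 = 49730·24265791292347+2453·491943661118810 = 2413475601692857240
k=5:  x_5 = 49730·48928716529930696801+411·2453·2413475601692857240 = 4866450145574963442708650,  y_5 = 49730·2413475601692857240+2453·48928716529930696801 = 240044283320105789798053

49730 2453
4946145799 243975380
491943661118810 24265791292347
48928716529930696801 2413475601692857240
4866450145574963442708650 240044283320105789798053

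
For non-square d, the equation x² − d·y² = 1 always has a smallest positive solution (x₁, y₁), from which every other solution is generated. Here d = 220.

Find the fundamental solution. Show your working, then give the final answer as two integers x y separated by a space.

[14; 1,4,1,28] for √220; ℓ=4 ⇒ convergent index 3
a_0=14:  p_0=14·1+0=14,  q_0=14·0+1=1
…
a_2=4:  p_2=4·15+14=74,  q_2=4·1+1=5
a_3=1:  p_3=1·74+15=89,  q_3=1·5+1=6
(x₁, y₁) = (89, 6);  89² − 220·6² = 1 ✓

89 6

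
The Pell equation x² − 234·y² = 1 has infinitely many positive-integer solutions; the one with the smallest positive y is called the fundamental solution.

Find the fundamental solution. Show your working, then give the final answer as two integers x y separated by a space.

d=234: √d = [15; 3,2,1,2,1,2,3,30] (ℓ=8, even), read p_7/q_7
k=0  a_k=15  p_k/q_k = 15/1
k=1  a_k=3  p_k/q_k = 46/3
k=2  a_k=2  p_k/q_k = 107/7
k=3  a_k=1  p_k/q_k = 153/10
k=4  a_k=2  p_k/q_k = 413/27
k=5  a_k=1  p_k/q_k = 566/37
k=6  a_k=2  p_k/q_k = 1545/101
k=7  a_k=3  p_k/q_k = 5201/340
fundamental: x₁=5201, y₁=340  (since 27050401 − 234·115600 = 1)

5201 340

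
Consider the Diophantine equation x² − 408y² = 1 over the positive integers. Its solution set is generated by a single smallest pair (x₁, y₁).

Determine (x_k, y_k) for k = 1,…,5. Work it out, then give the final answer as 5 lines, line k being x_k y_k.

√408 = [20; 5,40, …], period ℓ=2 (even) → k=1
step 0: (20, 1)  from 20·(1,0) + (0,1)
step 1: (101, 5)  from 5·(20,1) + (1,0)
fundamental: x₁=101, y₁=5  (since 10201 − 408·25 = 1)
(x_2, y_2) = (101·101 + 408·5·5, 101·5 + 5·101) = (20401, 1010)
(x_3, y_3) = (101·20401 + 408·5·1010, 101·1010 + 5·20401) = (4120901, 204015)
(x_4, y_4) = (101·4120901 + 408·5·204015, 101·204015 + 5·4120901) = (832401601, 41210020)
(x_5, y_5) = (101·832401601 + 408·5·41210020, 101·41210020 + 5·832401601) = (168141002501, 8324220025)

101 5
20401 1010
4120901 204015
832401601 41210020
168141002501 8324220025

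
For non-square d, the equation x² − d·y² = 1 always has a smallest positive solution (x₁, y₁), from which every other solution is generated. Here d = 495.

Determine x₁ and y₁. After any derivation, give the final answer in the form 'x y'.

89 4

[22; 4,44] for √495; ℓ=2 ⇒ convergent index 1
i=0: a=22 ⇒ p=22, q=1
i=1: a=4 ⇒ p=89, q=4
→ (89, 4).  Check: 89²=7921, 495·4²=7920, difference 1.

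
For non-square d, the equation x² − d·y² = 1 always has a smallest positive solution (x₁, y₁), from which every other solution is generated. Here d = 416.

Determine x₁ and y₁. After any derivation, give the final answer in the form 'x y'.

5201 255

[20; 2,1,1,9,1,1,2,40] for √416; ℓ=8 ⇒ convergent index 7
a_0=20:  p_0=20·1+0=20,  q_0=20·0+1=1
…
a_3=1:  p_3=1·61+41=102,  q_3=1·3+2=5
…
a_5=1:  p_5=1·979+102=1081,  q_5=1·48+5=53
a_6=1:  p_6=1·1081+979=2060,  q_6=1·53+48=101
a_7=2:  p_7=2·2060+1081=5201,  q_7=2·101+53=255
fundamental: x₁=5201, y₁=255  (since 27050401 − 416·65025 = 1)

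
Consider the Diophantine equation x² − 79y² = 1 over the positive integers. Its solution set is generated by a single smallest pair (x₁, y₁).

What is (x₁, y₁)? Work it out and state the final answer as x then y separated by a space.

80 9

d=79: √d = [8; 1,7,1,16] (ℓ=4, even), read p_3/q_3
k=0  a_k=8  p_k/q_k = 8/1
…
k=2  a_k=7  p_k/q_k = 71/8
k=3  a_k=1  p_k/q_k = 80/9
(x₁, y₁) = (80, 9);  80² − 79·9² = 1 ✓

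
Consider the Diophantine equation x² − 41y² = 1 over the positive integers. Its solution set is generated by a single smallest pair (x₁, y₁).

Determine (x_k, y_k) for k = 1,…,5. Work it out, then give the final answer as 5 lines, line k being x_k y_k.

2049 320
8396801 1311360
34410088449 5373952960
141012534067201 22022457918720
577869330197301249 90248027176961600

[6; 2,2,12] for √41; ℓ=3 ⇒ convergent index 5
a_0=6:  p_0=6·1+0=6,  q_0=6·0+1=1
…
a_2=2:  p_2=2·13+6=32,  q_2=2·2+1=5
…
a_4=2:  p_4=2·397+32=826,  q_4=2·62+5=129
a_5=2:  p_5=2·826+397=2049,  q_5=2·129+62=320
→ (2049, 320).  Check: 2049²=4198401, 41·320²=4198400, difference 1.
(2049+320√41)^2 = 8396801 + 1311360√41
(2049+320√41)^3 = 34410088449 + 5373952960√41
(2049+320√41)^4 = 141012534067201 + 22022457918720√41
(2049+320√41)^5 = 577869330197301249 + 90248027176961600√41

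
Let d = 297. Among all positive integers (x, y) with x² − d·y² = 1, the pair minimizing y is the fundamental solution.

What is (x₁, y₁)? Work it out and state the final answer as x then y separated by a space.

48599 2820

d=297: √d = [17; 4,3,1,1,2,1,1,3,4,34] (ℓ=10, even), read p_9/q_9
a_0=17:  p_0=17·1+0=17,  q_0=17·0+1=1
…
a_3=1:  p_3=1·224+69=293,  q_3=1·13+4=17
a_4=1:  p_4=1·293+224=517,  q_4=1·17+13=30
…
a_7=1:  p_7=1·1844+1327=3171,  q_7=1·107+77=184
a_8=3:  p_8=3·3171+1844=11357,  q_8=3·184+107=659
a_9=4:  p_9=4·11357+3171=48599,  q_9=4·659+184=2820
(x₁, y₁) = (48599, 2820);  48599² − 297·2820² = 1 ✓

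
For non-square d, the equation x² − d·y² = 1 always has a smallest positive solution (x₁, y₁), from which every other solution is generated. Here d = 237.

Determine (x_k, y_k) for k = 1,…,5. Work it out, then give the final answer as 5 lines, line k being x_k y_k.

√237 → a₀=15, period (2,1,1,7,10,7,1,1,2,30); ℓ=10 even so k=9
step 0: (15, 1)  from 15·(1,0) + (0,1)
step 1: (31, 2)  from 2·(15,1) + (1,0)
step 2: (46, 3)  from 1·(31,2) + (15,1)
…
step 5: (5927, 385)  from 10·(585,38) + (77,5)
step 6: (42074, 2733)  from 7·(5927,385) + (585,38)
…
step 8: (90075, 5851)  from 1·(48001,3118) + (42074,2733)
step 9: (228151, 14820)  from 2·(90075,5851) + (48001,3118)
fundamental: x₁=228151, y₁=14820  (since 52052878801 − 237·219632400 = 1)
n=2: (228151,14820)∘(228151,14820) = (228151·228151+237·14820·14820, 228151·14820+14820·228151) = (104105757601,6762395640)
n=3: (104105757601,6762395640)∘(228151,14820) = (228151·104105757601+237·14820·6762395640, 228151·6762395640+14820·104105757601) = (47503665404623351,3085694655308460)
n=4: (47503665404623351,3085694655308460)∘(228151,14820) = (228151·47503665404623351+237·14820·3085694655308460, 228151·3085694655308460+14820·47503665404623351) = (21676017531356338550401,1408008642599798519280)
n=5: (21676017531356338550401,1408008642599798519280)∘(228151,14820) = (228151·21676017531356338550401+237·14820·1408008642599798519280, 228151·1408008642599798519280+14820·21676017531356338550401) = (9890810151545456327820453751,642477159632487569289194100)

228151 14820
104105757601 6762395640
47503665404623351 3085694655308460
21676017531356338550401 1408008642599798519280
9890810151545456327820453751 642477159632487569289194100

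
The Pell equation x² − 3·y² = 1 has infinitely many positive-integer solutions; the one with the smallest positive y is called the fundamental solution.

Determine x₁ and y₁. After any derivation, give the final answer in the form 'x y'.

√3 = [1; 1,2, …], period ℓ=2 (even) → k=1
a_0=1:  p_0=1·1+0=1,  q_0=1·0+1=1
a_1=1:  p_1=1·1+1=2,  q_1=1·1+0=1
fundamental: x₁=2, y₁=1  (since 4 − 3·1 = 1)

2 1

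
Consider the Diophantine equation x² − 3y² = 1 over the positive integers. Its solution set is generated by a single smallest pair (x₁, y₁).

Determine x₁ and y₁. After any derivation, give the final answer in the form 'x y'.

d=3: √d = [1; 1,2] (ℓ=2, even), read p_1/q_1
a_0=1:  p_0=1·1+0=1,  q_0=1·0+1=1
a_1=1:  p_1=1·1+1=2,  q_1=1·1+0=1
fundamental: x₁=2, y₁=1  (since 4 − 3·1 = 1)

2 1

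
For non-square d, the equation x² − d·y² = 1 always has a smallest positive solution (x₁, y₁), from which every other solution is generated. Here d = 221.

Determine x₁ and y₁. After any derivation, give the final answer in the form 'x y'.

√221 = [14; 1,6,2,6,1,28, …], period ℓ=6 (even) → k=5
i=0: a=14 ⇒ p=14, q=1
…
i=2: a=6 ⇒ p=104, q=7
…
i=4: a=6 ⇒ p=1442, q=97
i=5: a=1 ⇒ p=1665, q=112
fundamental: x₁=1665, y₁=112  (since 2772225 − 221·12544 = 1)

1665 112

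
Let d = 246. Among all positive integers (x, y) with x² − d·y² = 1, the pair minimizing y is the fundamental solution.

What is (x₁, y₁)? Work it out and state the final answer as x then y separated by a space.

d=246: √d = [15; 1,2,5,1,14,1,5,2,1,30] (ℓ=10, even), read p_9/q_9
i=0: a=15 ⇒ p=15, q=1
i=1: a=1 ⇒ p=16, q=1
…
i=4: a=1 ⇒ p=298, q=19
i=5: a=14 ⇒ p=4423, q=282
…
i=7: a=5 ⇒ p=28028, q=1787
i=8: a=2 ⇒ p=60777, q=3875
i=9: a=1 ⇒ p=88805, q=5662
→ (88805, 5662).  Check: 88805²=7886328025, 246·5662²=7886328024, difference 1.

88805 5662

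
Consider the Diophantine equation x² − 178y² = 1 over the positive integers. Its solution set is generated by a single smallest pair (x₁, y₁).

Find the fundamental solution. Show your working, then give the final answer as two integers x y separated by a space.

1601 120

√178 → a₀=13, period (2,1,12,1,2,26); ℓ=6 even so k=5
a_0=13:  p_0=13·1+0=13,  q_0=13·0+1=1
…
a_4=1:  p_4=1·507+40=547,  q_4=1·38+3=41
a_5=2:  p_5=2·547+507=1601,  q_5=2·41+38=120
→ (1601, 120).  Check: 1601²=2563201, 178·120²=2563200, difference 1.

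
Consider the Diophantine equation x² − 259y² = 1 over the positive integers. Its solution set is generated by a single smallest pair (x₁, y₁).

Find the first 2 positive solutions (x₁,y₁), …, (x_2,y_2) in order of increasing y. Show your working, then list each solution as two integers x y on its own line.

847225 52644
1435580401249 89202625800

√259 = [16; 10,1,2,3,4,3,2,1,10,32, …], period ℓ=10 (even) → k=9
step 0: (16, 1)  from 16·(1,0) + (0,1)
step 1: (161, 10)  from 10·(16,1) + (1,0)
step 2: (177, 11)  from 1·(161,10) + (16,1)
…
step 4: (1722, 107)  from 3·(515,32) + (177,11)
…
step 6: (23931, 1487)  from 3·(7403,460) + (1722,107)
step 7: (55265, 3434)  from 2·(23931,1487) + (7403,460)
step 8: (79196, 4921)  from 1·(55265,3434) + (23931,1487)
step 9: (847225, 52644)  from 10·(79196,4921) + (55265,3434)
fundamental: x₁=847225, y₁=52644  (since 717790200625 − 259·2771390736 = 1)
(847225+52644√259)^2 = 1435580401249 + 89202625800√259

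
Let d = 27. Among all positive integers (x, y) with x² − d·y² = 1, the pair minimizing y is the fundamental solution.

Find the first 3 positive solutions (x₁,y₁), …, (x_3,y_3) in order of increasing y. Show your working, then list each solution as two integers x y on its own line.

√27 = [5; 5,10, …], period ℓ=2 (even) → k=1
step 0: (5, 1)  from 5·(1,0) + (0,1)
step 1: (26, 5)  from 5·(5,1) + (1,0)
→ (26, 5).  Check: 26²=676, 27·5²=675, difference 1.
n=2: (26,5)∘(26,5) = (26·26+27·5·5, 26·5+5·26) = (1351,260)
n=3: (1351,260)∘(26,5) = (26·1351+27·5·260, 26·260+5·1351) = (70226,13515)

26 5
1351 260
70226 13515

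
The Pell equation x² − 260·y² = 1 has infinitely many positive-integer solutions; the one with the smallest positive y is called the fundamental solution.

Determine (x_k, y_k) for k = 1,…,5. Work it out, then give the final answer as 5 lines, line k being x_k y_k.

[16; 8,32] for √260; ℓ=2 ⇒ convergent index 1
a_0=16:  p_0=16·1+0=16,  q_0=16·0+1=1
a_1=8:  p_1=8·16+1=129,  q_1=8·1+0=8
fundamental: x₁=129, y₁=8  (since 16641 − 260·64 = 1)
k=2:  x_2 = 129·129+260·8·8 = 33281,  y_2 = 129·8+8·129 = 2064
k=3:  x_3 = 129·33281+260·8·2064 = 8586369,  y_3 = 129·2064+8·33281 = 532504
k=4:  x_4 = 129·8586369+260·8·532504 = 2215249921,  y_4 = 129·532504+8·8586369 = 137383968
k=5:  x_5 = 129·2215249921+260·8·137383968 = 571525893249,  y_5 = 129·137383968+8·2215249921 = 35444531240

129 8
33281 2064
8586369 532504
2215249921 137383968
571525893249 35444531240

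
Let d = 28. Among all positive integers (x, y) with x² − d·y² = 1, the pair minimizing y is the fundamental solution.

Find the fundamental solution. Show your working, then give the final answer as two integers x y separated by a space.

127 24

[5; 3,2,3,10] for √28; ℓ=4 ⇒ convergent index 3
i=0: a=5 ⇒ p=5, q=1
i=1: a=3 ⇒ p=16, q=3
i=2: a=2 ⇒ p=37, q=7
i=3: a=3 ⇒ p=127, q=24
fundamental: x₁=127, y₁=24  (since 16129 − 28·576 = 1)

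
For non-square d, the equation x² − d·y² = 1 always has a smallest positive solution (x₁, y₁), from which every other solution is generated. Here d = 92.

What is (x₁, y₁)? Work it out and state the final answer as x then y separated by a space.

√92 → a₀=9, period (1,1,2,4,2,1,1,18); ℓ=8 even so k=7
a_0=9:  p_0=9·1+0=9,  q_0=9·0+1=1
a_1=1:  p_1=1·9+1=10,  q_1=1·1+0=1
a_2=1:  p_2=1·10+9=19,  q_2=1·1+1=2
…
a_6=1:  p_6=1·470+211=681,  q_6=1·49+22=71
a_7=1:  p_7=1·681+470=1151,  q_7=1·71+49=120
fundamental: x₁=1151, y₁=120  (since 1324801 − 92·14400 = 1)

1151 120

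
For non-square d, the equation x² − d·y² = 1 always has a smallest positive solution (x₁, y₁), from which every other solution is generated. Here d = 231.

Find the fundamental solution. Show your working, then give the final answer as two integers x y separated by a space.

76 5

[15; 5,30] for √231; ℓ=2 ⇒ convergent index 1
a_0=15:  p_0=15·1+0=15,  q_0=15·0+1=1
a_1=5:  p_1=5·15+1=76,  q_1=5·1+0=5
(x₁, y₁) = (76, 5);  76² − 231·5² = 1 ✓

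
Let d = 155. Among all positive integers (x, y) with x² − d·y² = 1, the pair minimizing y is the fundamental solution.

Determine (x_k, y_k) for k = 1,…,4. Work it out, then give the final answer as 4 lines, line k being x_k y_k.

249 20
124001 9960
61752249 4960060
30752496001 2470099920

[12; 2,4,2,24] for √155; ℓ=4 ⇒ convergent index 3
i=0: a=12 ⇒ p=12, q=1
i=1: a=2 ⇒ p=25, q=2
i=2: a=4 ⇒ p=112, q=9
i=3: a=2 ⇒ p=249, q=20
fundamental: x₁=249, y₁=20  (since 62001 − 155·400 = 1)
k=2:  x_2 = 249·249+155·20·20 = 124001,  y_2 = 249·20+20·249 = 9960
k=3:  x_3 = 249·124001+155·20·9960 = 61752249,  y_3 = 249·9960+20·124001 = 4960060
k=4:  x_4 = 249·61752249+155·20·4960060 = 30752496001,  y_4 = 249·4960060+20·61752249 = 2470099920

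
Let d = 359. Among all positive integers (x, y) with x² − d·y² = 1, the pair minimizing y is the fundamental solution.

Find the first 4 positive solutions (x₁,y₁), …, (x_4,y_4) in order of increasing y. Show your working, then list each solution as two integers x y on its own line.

360 19
259199 13680
186622920 9849581
134368243201 7091684640

d=359: √d = [18; 1,17,1,36] (ℓ=4, even), read p_3/q_3
step 0: (18, 1)  from 18·(1,0) + (0,1)
step 1: (19, 1)  from 1·(18,1) + (1,0)
step 2: (341, 18)  from 17·(19,1) + (18,1)
step 3: (360, 19)  from 1·(341,18) + (19,1)
fundamental: x₁=360, y₁=19  (since 129600 − 359·361 = 1)
(360+19√359)^2 = 259199 + 13680√359
(360+19√359)^3 = 186622920 + 9849581√359
(360+19√359)^4 = 134368243201 + 7091684640√359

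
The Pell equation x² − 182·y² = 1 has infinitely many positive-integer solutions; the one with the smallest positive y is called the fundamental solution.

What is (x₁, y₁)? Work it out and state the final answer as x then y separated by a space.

√182 → a₀=13, period (2,26); ℓ=2 even so k=1
step 0: (13, 1)  from 13·(1,0) + (0,1)
step 1: (27, 2)  from 2·(13,1) + (1,0)
(x₁, y₁) = (27, 2);  27² − 182·2² = 1 ✓

27 2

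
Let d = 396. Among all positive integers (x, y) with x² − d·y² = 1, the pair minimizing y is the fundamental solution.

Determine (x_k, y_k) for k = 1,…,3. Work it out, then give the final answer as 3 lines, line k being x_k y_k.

199 10
79201 3980
31521799 1584030

d=396: √d = [19; 1,8,1,38] (ℓ=4, even), read p_3/q_3
a_0=19:  p_0=19·1+0=19,  q_0=19·0+1=1
…
a_2=8:  p_2=8·20+19=179,  q_2=8·1+1=9
a_3=1:  p_3=1·179+20=199,  q_3=1·9+1=10
(x₁, y₁) = (199, 10);  199² − 396·10² = 1 ✓
k=2:  x_2 = 199·199+396·10·10 = 79201,  y_2 = 199·10+10·199 = 3980
k=3:  x_3 = 199·79201+396·10·3980 = 31521799,  y_3 = 199·3980+10·79201 = 1584030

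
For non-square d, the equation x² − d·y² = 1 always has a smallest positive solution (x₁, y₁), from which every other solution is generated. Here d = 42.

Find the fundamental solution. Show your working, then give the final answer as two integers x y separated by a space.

13 2

√42 → a₀=6, period (2,12); ℓ=2 even so k=1
a_0=6:  p_0=6·1+0=6,  q_0=6·0+1=1
a_1=2:  p_1=2·6+1=13,  q_1=2·1+0=2
fundamental: x₁=13, y₁=2  (since 169 − 42·4 = 1)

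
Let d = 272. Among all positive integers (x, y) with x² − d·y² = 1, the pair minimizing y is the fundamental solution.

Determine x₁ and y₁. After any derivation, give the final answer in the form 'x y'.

33 2

d=272: √d = [16; 2,32] (ℓ=2, even), read p_1/q_1
a_0=16:  p_0=16·1+0=16,  q_0=16·0+1=1
a_1=2:  p_1=2·16+1=33,  q_1=2·1+0=2
→ (33, 2).  Check: 33²=1089, 272·2²=1088, difference 1.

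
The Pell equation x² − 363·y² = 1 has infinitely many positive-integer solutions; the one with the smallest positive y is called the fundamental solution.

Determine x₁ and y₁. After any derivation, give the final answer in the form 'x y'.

[19; 19,38] for √363; ℓ=2 ⇒ convergent index 1
step 0: (19, 1)  from 19·(1,0) + (0,1)
step 1: (362, 19)  from 19·(19,1) + (1,0)
→ (362, 19).  Check: 362²=131044, 363·19²=131043, difference 1.

362 19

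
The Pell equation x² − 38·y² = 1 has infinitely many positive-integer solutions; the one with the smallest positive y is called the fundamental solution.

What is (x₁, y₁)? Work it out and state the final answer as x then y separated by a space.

√38 → a₀=6, period (6,12); ℓ=2 even so k=1
step 0: (6, 1)  from 6·(1,0) + (0,1)
step 1: (37, 6)  from 6·(6,1) + (1,0)
(x₁, y₁) = (37, 6);  37² − 38·6² = 1 ✓

37 6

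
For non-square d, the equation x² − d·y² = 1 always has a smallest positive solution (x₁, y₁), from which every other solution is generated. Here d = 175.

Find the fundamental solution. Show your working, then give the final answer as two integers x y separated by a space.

[13; 4,2,1,2,4,26] for √175; ℓ=6 ⇒ convergent index 5
a_0=13:  p_0=13·1+0=13,  q_0=13·0+1=1
…
a_3=1:  p_3=1·119+53=172,  q_3=1·9+4=13
a_4=2:  p_4=2·172+119=463,  q_4=2·13+9=35
a_5=4:  p_5=4·463+172=2024,  q_5=4·35+13=153
(x₁, y₁) = (2024, 153);  2024² − 175·153² = 1 ✓

2024 153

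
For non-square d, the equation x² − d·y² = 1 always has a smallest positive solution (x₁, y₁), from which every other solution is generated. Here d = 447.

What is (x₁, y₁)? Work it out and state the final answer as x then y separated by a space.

148 7

[21; 7,42] for √447; ℓ=2 ⇒ convergent index 1
i=0: a=21 ⇒ p=21, q=1
i=1: a=7 ⇒ p=148, q=7
(x₁, y₁) = (148, 7);  148² − 447·7² = 1 ✓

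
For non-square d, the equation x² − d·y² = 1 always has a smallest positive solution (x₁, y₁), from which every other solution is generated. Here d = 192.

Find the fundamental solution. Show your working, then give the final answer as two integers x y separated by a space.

97 7

√192 → a₀=13, period (1,5,1,26); ℓ=4 even so k=3
step 0: (13, 1)  from 13·(1,0) + (0,1)
step 1: (14, 1)  from 1·(13,1) + (1,0)
step 2: (83, 6)  from 5·(14,1) + (13,1)
step 3: (97, 7)  from 1·(83,6) + (14,1)
(x₁, y₁) = (97, 7);  97² − 192·7² = 1 ✓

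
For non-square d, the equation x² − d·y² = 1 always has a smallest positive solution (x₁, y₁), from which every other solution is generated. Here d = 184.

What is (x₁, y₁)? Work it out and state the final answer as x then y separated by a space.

d=184: √d = [13; 1,1,3,2,1,2,1,2,3,1,1,26] (ℓ=12, even), read p_11/q_11
step 0: (13, 1)  from 13·(1,0) + (0,1)
…
step 3: (95, 7)  from 3·(27,2) + (14,1)
step 4: (217, 16)  from 2·(95,7) + (27,2)
…
step 9: (10594, 781)  from 3·(3147,232) + (1153,85)
step 10: (13741, 1013)  from 1·(10594,781) + (3147,232)
step 11: (24335, 1794)  from 1·(13741,1013) + (10594,781)
(x₁, y₁) = (24335, 1794);  24335² − 184·1794² = 1 ✓

24335 1794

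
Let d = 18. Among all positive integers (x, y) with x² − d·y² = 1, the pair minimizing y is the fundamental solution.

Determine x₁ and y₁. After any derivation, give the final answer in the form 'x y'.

17 4

√18 = [4; 4,8, …], period ℓ=2 (even) → k=1
step 0: (4, 1)  from 4·(1,0) + (0,1)
step 1: (17, 4)  from 4·(4,1) + (1,0)
fundamental: x₁=17, y₁=4  (since 289 − 18·16 = 1)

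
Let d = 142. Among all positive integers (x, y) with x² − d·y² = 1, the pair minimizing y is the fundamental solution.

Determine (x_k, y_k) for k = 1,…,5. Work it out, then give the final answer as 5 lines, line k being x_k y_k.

√142 = [11; 1,10,1,22, …], period ℓ=4 (even) → k=3
a_0=11:  p_0=11·1+0=11,  q_0=11·0+1=1
a_1=1:  p_1=1·11+1=12,  q_1=1·1+0=1
a_2=10:  p_2=10·12+11=131,  q_2=10·1+1=11
a_3=1:  p_3=1·131+12=143,  q_3=1·11+1=12
(x₁, y₁) = (143, 12);  143² − 142·12² = 1 ✓
(143+12√142)^2 = 40897 + 3432√142
(143+12√142)^3 = 11696399 + 981540√142
(143+12√142)^4 = 3345129217 + 280717008√142
(143+12√142)^5 = 956695259663 + 80284082748√142

143 12
40897 3432
11696399 981540
3345129217 280717008
956695259663 80284082748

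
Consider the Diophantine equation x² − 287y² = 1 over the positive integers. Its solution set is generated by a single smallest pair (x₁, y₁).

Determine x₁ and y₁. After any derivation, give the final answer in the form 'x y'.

√287 → a₀=16, period (1,15,1,32); ℓ=4 even so k=3
k=0  a_k=16  p_k/q_k = 16/1
k=1  a_k=1  p_k/q_k = 17/1
k=2  a_k=15  p_k/q_k = 271/16
k=3  a_k=1  p_k/q_k = 288/17
→ (288, 17).  Check: 288²=82944, 287·17²=82943, difference 1.

288 17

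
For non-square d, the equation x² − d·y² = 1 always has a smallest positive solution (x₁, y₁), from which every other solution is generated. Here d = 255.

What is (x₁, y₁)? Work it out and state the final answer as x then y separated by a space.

√255 → a₀=15, period (1,30); ℓ=2 even so k=1
k=0  a_k=15  p_k/q_k = 15/1
k=1  a_k=1  p_k/q_k = 16/1
fundamental: x₁=16, y₁=1  (since 256 − 255·1 = 1)

16 1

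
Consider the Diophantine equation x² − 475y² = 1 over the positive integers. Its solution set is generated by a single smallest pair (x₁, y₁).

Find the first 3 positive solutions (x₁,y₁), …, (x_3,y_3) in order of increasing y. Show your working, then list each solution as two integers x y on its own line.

57799 2652
6681448801 306565896
772362118440199 35438404443156

[21; 1,3,1,6,2,6,1,3,1,42] for √475; ℓ=10 ⇒ convergent index 9
k=0  a_k=21  p_k/q_k = 21/1
…
k=2  a_k=3  p_k/q_k = 87/4
k=3  a_k=1  p_k/q_k = 109/5
k=4  a_k=6  p_k/q_k = 741/34
…
k=7  a_k=1  p_k/q_k = 11878/545
k=8  a_k=3  p_k/q_k = 45921/2107
k=9  a_k=1  p_k/q_k = 57799/2652
(x₁, y₁) = (57799, 2652);  57799² − 475·2652² = 1 ✓
(x_2, y_2) = (57799·57799 + 475·2652·2652, 57799·2652 + 2652·57799) = (6681448801, 306565896)
(x_3, y_3) = (57799·6681448801 + 475·2652·306565896, 57799·306565896 + 2652·6681448801) = (772362118440199, 35438404443156)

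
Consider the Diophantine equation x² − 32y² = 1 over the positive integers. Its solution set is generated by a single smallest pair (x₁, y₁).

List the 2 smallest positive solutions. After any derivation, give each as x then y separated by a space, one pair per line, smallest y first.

17 3
577 102

d=32: √d = [5; 1,1,1,10] (ℓ=4, even), read p_3/q_3
k=0  a_k=5  p_k/q_k = 5/1
…
k=2  a_k=1  p_k/q_k = 11/2
k=3  a_k=1  p_k/q_k = 17/3
fundamental: x₁=17, y₁=3  (since 289 − 32·9 = 1)
(x_2, y_2) = (17·17 + 32·3·3, 17·3 + 3·17) = (577, 102)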